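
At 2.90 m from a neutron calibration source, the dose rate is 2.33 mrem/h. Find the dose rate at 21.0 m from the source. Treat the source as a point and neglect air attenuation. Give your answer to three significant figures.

0.0444 mrem/h

Since intensity falls as 1/r², the rate at 21.0 m is
(2.90/21.0)² = 0.01907, so 2.33 × 0.01907 = 0.04443 mrem/h.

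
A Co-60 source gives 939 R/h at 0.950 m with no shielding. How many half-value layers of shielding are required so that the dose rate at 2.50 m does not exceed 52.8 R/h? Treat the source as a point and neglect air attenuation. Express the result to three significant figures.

1.36 half-value layers

At 2.50 m, distance alone gives (0.950/2.50)² = 0.1444, so 939 × 0.1444 = 135.6 R/h.
Further attenuation needed: 135.6/52.8 = 2.568.
n = log₂(2.568) = 1.361 half-value layers.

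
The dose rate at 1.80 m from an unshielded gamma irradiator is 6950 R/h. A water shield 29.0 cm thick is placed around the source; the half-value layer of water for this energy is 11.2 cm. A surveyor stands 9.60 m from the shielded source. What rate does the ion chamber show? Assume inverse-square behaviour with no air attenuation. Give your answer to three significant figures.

Distance alone: 6950 × (1.80/9.60)² = 6950 × 0.03516 = 244.4 R/h.
Shield: 29.0/11.2 = 2.589 half-value layers → attenuation 2^(−2.589) = 0.1662.
Combined: 244.4 × 0.1662 = 40.62 R/h.

40.6 R/h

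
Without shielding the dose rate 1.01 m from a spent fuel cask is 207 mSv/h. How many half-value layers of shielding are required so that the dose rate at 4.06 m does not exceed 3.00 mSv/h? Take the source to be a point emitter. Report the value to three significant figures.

2.09 half-value layers

At 4.06 m, distance alone gives 207 × (1.01/4.06)² = 207 × 0.06189 = 12.81 mSv/h.
Further attenuation needed: 12.81/3.00 = 4.270.
n = log₂(4.270) = 2.094 half-value layers.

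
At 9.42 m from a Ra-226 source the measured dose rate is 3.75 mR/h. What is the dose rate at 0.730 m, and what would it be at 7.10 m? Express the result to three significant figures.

624 mR/h; 6.60 mR/h

Intensity scales as (d₁/d₂)², so
At 0.730 m: (9.42/0.730)² = 166.5, so 3.75 × 166.5 = 624.4 mR/h
At 7.10 m: (0.730/7.10)² = 0.01057, so 624.4 × 0.01057 = 6.600 mR/h.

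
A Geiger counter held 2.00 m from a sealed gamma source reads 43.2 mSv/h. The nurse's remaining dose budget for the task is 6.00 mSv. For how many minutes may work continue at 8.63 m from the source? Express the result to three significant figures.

Intensity scales as (d₁/d₂)², so rate at 8.63 m:
(2.00/8.63)² = 0.05371, so 43.2 × 0.05371 = 2.320 mSv/h.
Stay time = 6.00 mSv ÷ 2.320 mSv/h = 2.586 h = 155.2 min.

155 min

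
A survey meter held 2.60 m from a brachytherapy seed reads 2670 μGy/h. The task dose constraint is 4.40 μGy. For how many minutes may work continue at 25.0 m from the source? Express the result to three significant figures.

9.14 min

Using I₁d₁² = I₂d₂², rate at 25.0 m:
(2.60/25.0)² = 0.01082, so 2670 × 0.01082 = 28.89 μGy/h.
Stay time = 4.40 μGy ÷ 28.89 μGy/h = 0.1523 h = 9.138 min.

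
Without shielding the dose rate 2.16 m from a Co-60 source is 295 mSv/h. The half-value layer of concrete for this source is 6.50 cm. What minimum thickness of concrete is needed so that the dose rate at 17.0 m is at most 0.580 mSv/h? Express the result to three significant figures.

19.7 cm

At 17.0 m, distance alone gives (2.16/17.0)² = 0.01614, so 295 × 0.01614 = 4.761 mSv/h.
Further attenuation needed: 4.761/0.580 = 8.209.
n = log₂(8.209) = 3.037 half-value layers.
Thickness = 3.037 × 6.50 cm = 19.74 cm.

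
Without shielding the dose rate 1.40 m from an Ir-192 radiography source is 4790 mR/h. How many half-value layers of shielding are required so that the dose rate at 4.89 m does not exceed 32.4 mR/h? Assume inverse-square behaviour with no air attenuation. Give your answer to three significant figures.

3.60 half-value layers

At 4.89 m, distance alone gives 4790 × (1.40/4.89)² = 4790 × 0.08197 = 392.6 mR/h.
Further attenuation needed: 392.6/32.4 = 12.12.
n = log₂(12.12) = 3.599 half-value layers.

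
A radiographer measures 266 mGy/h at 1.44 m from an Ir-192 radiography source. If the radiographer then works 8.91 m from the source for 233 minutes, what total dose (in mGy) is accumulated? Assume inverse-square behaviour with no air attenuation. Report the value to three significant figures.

27.0 mGy

Intensity scales as (d₁/d₂)², so rate at 8.91 m:
266 × (1.44/8.91)² = 266 × 0.02612 = 6.948 mGy/h.
Dose = rate × time = 6.948 mGy/h × 3.883 h = 26.98 mGy.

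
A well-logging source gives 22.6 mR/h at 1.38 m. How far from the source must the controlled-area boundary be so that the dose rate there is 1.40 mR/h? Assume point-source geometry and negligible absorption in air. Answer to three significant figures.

Intensity scales as (d₁/d₂)², so d₂ = d₁·√(I₁/I₂).
I₁/I₂ = 22.6/1.40 = 16.14, so d₂ = 1.38 × √16.14 = 5.544 m.

5.54 m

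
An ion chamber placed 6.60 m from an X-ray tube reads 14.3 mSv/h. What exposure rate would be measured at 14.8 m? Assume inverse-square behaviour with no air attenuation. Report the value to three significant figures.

By the inverse-square law, scaling from 6.60 m to 14.8 m:
14.3 × (6.60/14.8)² = 14.3 × 0.1989 = 2.844 mSv/h.

2.84 mSv/h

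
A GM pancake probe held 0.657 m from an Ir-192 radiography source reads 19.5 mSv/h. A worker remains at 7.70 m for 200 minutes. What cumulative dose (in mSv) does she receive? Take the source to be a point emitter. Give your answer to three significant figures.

By the inverse-square law, rate at 7.70 m:
19.5 × (0.657/7.70)² = 19.5 × 0.007280 = 0.1420 mSv/h.
Dose = rate × time = 0.1420 mSv/h × 3.333 h = 0.4733 mSv.

0.473 mSv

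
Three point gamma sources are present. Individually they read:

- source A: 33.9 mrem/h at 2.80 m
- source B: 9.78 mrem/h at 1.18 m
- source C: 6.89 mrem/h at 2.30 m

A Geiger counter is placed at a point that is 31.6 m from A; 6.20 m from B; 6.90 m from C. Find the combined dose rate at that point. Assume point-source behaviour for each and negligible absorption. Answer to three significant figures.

Each source contributes Iᵢ·(dᵢ/rᵢ)²; contributions add.
A: 33.9 × (2.80/31.6)² = 0.2662 mrem/h
B: 9.78 × (1.18/6.20)² = 0.3543 mrem/h
C: 6.89 × (2.30/6.90)² = 0.7656 mrem/h
Total = 0.2662 + 0.3543 + 0.7656 = 1.386 mrem/h.

1.39 mrem/h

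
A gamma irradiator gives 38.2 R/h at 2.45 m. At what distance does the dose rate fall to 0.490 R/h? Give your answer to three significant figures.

Intensity scales as (d₁/d₂)², so d₂ = d₁·√(I₁/I₂).
I₁/I₂ = 38.2/0.490 = 77.96, so d₂ = 2.45 × √77.96 = 21.63 m.

21.6 m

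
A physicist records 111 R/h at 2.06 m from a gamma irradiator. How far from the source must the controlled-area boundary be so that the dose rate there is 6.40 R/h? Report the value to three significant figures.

Applying the 1/r² law, d₂ = d₁·√(I₁/I₂).
I₁/I₂ = 111/6.40 = 17.34, so d₂ = 2.06 × √17.34 = 8.578 m.

8.58 m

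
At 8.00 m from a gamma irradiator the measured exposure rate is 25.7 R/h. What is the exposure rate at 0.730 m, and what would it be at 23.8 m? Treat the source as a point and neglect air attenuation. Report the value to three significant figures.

By the inverse-square law,
At 0.730 m: (8.00/0.730)² = 120.1, so 25.7 × 120.1 = 3087 R/h
At 23.8 m: 3087 × (0.730/23.8)² = 3087 × 0.0009408 = 2.904 R/h.

3090 R/h; 2.90 R/h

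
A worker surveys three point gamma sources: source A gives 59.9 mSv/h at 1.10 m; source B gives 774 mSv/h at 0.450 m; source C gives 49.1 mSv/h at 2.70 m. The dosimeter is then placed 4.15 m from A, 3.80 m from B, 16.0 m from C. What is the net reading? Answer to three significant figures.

16.5 mSv/h

Each source contributes Iᵢ·(dᵢ/rᵢ)²; contributions add.
A: 59.9 × (1.10/4.15)² = 4.208 mSv/h
B: 774 × (0.450/3.80)² = 10.85 mSv/h
C: 49.1 × (2.70/16.0)² = 1.398 mSv/h
Total = 4.208 + 10.85 + 1.398 = 16.46 mSv/h.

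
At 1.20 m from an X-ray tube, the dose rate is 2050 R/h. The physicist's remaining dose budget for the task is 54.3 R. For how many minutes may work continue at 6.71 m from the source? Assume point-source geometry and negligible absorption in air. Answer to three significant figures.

Since intensity falls as 1/r², rate at 6.71 m:
2050 × (1.20/6.71)² = 2050 × 0.03198 = 65.56 R/h.
Stay time = 54.3 R ÷ 65.56 R/h = 0.8282 h = 49.69 min.

49.7 min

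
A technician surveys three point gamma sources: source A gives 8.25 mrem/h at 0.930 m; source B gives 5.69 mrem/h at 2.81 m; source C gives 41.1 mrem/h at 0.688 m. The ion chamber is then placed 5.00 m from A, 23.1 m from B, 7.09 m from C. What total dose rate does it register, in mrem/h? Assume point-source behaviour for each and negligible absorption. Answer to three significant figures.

By superposition, sum each source's inverse-square contribution:
A: 8.25 × (0.930/5.00)² = 0.2854 mrem/h
B: 5.69 × (2.81/23.1)² = 0.08420 mrem/h
C: 41.1 × (0.688/7.09)² = 0.3870 mrem/h
Total = 0.2854 + 0.08420 + 0.3870 = 0.7566 mrem/h.

0.757 mrem/h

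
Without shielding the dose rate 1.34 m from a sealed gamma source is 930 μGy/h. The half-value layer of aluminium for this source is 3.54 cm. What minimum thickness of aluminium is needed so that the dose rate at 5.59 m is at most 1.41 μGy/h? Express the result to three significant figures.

At 5.59 m, distance alone gives (1.34/5.59)² = 0.05746, so 930 × 0.05746 = 53.44 μGy/h.
Further attenuation needed: 53.44/1.41 = 37.90.
n = log₂(37.90) = 5.244 half-value layers.
Thickness = 5.244 × 3.54 cm = 18.56 cm.

18.6 cm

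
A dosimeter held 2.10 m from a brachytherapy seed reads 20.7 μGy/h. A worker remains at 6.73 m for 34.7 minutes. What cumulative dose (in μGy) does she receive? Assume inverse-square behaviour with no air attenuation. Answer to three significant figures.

1.17 μGy

Using I₁d₁² = I₂d₂², rate at 6.73 m:
20.7 × (2.10/6.73)² = 20.7 × 0.09737 = 2.016 μGy/h.
Dose = rate × time = 2.016 μGy/h × 0.5783 h = 1.166 μGy.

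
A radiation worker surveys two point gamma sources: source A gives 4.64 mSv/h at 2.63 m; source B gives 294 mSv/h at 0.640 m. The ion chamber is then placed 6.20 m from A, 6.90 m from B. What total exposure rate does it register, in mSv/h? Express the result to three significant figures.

Each source contributes Iᵢ·(dᵢ/rᵢ)²; contributions add.
A: 4.64 × (2.63/6.20)² = 0.8349 mSv/h
B: 294 × (0.640/6.90)² = 2.529 mSv/h
Total = 0.8349 + 2.529 = 3.364 mSv/h.

3.36 mSv/h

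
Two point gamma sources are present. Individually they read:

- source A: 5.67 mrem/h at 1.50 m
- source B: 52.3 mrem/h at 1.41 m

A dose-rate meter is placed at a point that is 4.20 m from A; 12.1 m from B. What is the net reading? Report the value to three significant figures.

1.43 mrem/h

Each source contributes Iᵢ·(dᵢ/rᵢ)²; contributions add.
A: 5.67 × (1.50/4.20)² = 0.7232 mrem/h
B: 52.3 × (1.41/12.1)² = 0.7102 mrem/h
Total = 0.7232 + 0.7102 = 1.433 mrem/h.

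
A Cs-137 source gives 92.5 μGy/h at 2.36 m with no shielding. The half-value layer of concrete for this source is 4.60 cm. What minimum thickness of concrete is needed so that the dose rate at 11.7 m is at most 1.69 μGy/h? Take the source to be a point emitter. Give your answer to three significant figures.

5.31 cm

At 11.7 m, distance alone gives (2.36/11.7)² = 0.04069, so 92.5 × 0.04069 = 3.764 μGy/h.
Further attenuation needed: 3.764/1.69 = 2.227.
n = log₂(2.227) = 1.155 half-value layers.
Thickness = 1.155 × 4.60 cm = 5.313 cm.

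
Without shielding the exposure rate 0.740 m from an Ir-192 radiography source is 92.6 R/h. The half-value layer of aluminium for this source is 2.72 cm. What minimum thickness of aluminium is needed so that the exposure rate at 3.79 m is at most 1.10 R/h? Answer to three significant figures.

4.58 cm

At 3.79 m, distance alone gives (0.740/3.79)² = 0.03812, so 92.6 × 0.03812 = 3.530 R/h.
Further attenuation needed: 3.530/1.10 = 3.209.
n = log₂(3.209) = 1.682 half-value layers.
Thickness = 1.682 × 2.72 cm = 4.575 cm.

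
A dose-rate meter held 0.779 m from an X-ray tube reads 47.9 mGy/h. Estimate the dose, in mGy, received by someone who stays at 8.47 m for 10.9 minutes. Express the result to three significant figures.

0.0736 mGy

Using I₁d₁² = I₂d₂², rate at 8.47 m:
47.9 × (0.779/8.47)² = 47.9 × 0.008459 = 0.4052 mGy/h.
Dose = rate × time = 0.4052 mGy/h × 0.1817 h = 0.07362 mGy.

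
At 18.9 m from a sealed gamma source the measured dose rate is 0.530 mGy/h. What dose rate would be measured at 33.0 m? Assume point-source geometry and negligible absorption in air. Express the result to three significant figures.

Using I₁d₁² = I₂d₂², scaling from 18.9 m to 33.0 m:
0.530 × (18.9/33.0)² = 0.530 × 0.3280 = 0.1738 mGy/h.

0.174 mGy/h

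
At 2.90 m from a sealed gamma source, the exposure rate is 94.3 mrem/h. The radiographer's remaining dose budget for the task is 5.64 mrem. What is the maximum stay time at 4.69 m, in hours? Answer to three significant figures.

Applying the 1/r² law, rate at 4.69 m:
94.3 × (2.90/4.69)² = 94.3 × 0.3823 = 36.05 mrem/h.
Stay time = 5.64 mrem ÷ 36.05 mrem/h = 0.1564 h.

0.156 h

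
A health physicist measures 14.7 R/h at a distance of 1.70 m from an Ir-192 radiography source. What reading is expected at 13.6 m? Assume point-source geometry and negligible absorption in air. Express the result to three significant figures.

Using I₁d₁² = I₂d₂², the rate at 13.6 m is
14.7 × (1.70/13.6)² = 14.7 × 0.01562 = 0.2296 R/h.

0.230 R/h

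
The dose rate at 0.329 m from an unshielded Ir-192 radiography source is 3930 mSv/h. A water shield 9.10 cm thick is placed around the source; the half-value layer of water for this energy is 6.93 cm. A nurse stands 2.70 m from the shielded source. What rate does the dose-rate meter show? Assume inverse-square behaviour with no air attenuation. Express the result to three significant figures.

Distance alone: 3930 × (0.329/2.70)² = 3930 × 0.01485 = 58.36 mSv/h.
Shield: 9.10/6.93 = 1.313 half-value layers → attenuation 2^(−1.313) = 0.4025.
Combined: 58.36 × 0.4025 = 23.49 mSv/h.

23.5 mSv/h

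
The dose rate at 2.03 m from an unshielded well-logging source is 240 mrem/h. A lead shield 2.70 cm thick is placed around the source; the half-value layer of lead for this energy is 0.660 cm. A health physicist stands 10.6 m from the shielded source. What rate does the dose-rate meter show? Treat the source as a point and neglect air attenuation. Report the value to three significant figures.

Distance alone: (2.03/10.6)² = 0.03668, so 240 × 0.03668 = 8.803 mrem/h.
Shield: 2.70/0.660 = 4.091 half-value layers → attenuation 2^(−4.091) = 0.05868.
Combined: 8.803 × 0.05868 = 0.5166 mrem/h.

0.517 mrem/h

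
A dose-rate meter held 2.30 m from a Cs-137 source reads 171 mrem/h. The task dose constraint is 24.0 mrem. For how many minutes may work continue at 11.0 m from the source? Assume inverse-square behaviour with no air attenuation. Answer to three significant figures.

By the inverse-square law, rate at 11.0 m:
171 × (2.30/11.0)² = 171 × 0.04372 = 7.476 mrem/h.
Stay time = 24.0 mrem ÷ 7.476 mrem/h = 3.210 h = 192.6 min.

193 min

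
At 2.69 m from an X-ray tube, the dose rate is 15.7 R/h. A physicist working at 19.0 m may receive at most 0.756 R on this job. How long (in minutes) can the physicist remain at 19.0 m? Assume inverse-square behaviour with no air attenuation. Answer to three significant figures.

Using I₁d₁² = I₂d₂², rate at 19.0 m:
(2.69/19.0)² = 0.02004, so 15.7 × 0.02004 = 0.3146 R/h.
Stay time = 0.756 R ÷ 0.3146 R/h = 2.403 h = 144.2 min.

144 min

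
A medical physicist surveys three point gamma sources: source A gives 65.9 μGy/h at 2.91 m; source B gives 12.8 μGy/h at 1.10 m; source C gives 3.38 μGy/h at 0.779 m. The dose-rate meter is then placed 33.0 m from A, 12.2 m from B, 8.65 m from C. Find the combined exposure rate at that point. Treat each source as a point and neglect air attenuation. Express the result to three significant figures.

By superposition, sum each source's inverse-square contribution:
A: 65.9 × (2.91/33.0)² = 0.5124 μGy/h
B: 12.8 × (1.10/12.2)² = 0.1041 μGy/h
C: 3.38 × (0.779/8.65)² = 0.02741 μGy/h
Total = 0.5124 + 0.1041 + 0.02741 = 0.6439 μGy/h.

0.644 μGy/h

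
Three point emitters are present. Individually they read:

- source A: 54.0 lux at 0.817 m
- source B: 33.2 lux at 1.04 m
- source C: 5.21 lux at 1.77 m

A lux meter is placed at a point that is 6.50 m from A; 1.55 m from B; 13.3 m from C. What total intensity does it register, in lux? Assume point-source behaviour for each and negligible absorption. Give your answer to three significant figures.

15.9 lux

Each source contributes Iᵢ·(dᵢ/rᵢ)²; contributions add.
A: 54.0 × (0.817/6.50)² = 0.8531 lux
B: 33.2 × (1.04/1.55)² = 14.95 lux
C: 5.21 × (1.77/13.3)² = 0.09227 lux
Total = 0.8531 + 14.95 + 0.09227 = 15.90 lux.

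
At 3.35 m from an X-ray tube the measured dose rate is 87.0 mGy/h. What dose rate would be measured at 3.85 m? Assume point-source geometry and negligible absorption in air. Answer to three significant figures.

Since intensity falls as 1/r², scaling from 3.35 m to 3.85 m:
(3.35/3.85)² = 0.7571, so 87.0 × 0.7571 = 65.87 mGy/h.

65.9 mGy/h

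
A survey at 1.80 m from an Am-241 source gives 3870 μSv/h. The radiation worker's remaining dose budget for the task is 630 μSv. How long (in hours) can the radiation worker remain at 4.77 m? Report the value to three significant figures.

Using I₁d₁² = I₂d₂², rate at 4.77 m:
3870 × (1.80/4.77)² = 3870 × 0.1424 = 551.1 μSv/h.
Stay time = 630 μSv ÷ 551.1 μSv/h = 1.143 h.

1.14 h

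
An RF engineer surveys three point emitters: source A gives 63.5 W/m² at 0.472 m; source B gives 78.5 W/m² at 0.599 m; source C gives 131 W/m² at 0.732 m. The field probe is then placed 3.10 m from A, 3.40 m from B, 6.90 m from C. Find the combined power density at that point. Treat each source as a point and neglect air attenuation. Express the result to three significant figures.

5.38 W/m²

By superposition, sum each source's inverse-square contribution:
A: 63.5 × (0.472/3.10)² = 1.472 W/m²
B: 78.5 × (0.599/3.40)² = 2.436 W/m²
C: 131 × (0.732/6.90)² = 1.474 W/m²
Total = 1.472 + 2.436 + 1.474 = 5.382 W/m².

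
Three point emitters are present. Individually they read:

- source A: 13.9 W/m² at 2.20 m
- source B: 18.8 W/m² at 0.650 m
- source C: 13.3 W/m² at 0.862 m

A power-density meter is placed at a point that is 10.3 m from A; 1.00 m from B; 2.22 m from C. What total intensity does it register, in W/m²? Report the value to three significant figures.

10.6 W/m²

By superposition, sum each source's inverse-square contribution:
A: 13.9 × (2.20/10.3)² = 0.6341 W/m²
B: 18.8 × (0.650/1.00)² = 7.943 W/m²
C: 13.3 × (0.862/2.22)² = 2.005 W/m²
Total = 0.6341 + 7.943 + 2.005 = 10.58 W/m².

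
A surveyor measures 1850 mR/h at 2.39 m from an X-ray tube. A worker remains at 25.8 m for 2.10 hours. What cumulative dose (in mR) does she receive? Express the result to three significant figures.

33.3 mR

By the inverse-square law, rate at 25.8 m:
1850 × (2.39/25.8)² = 1850 × 0.008581 = 15.87 mR/h.
Dose = rate × time = 15.87 mR/h × 2.100 h = 33.33 mR.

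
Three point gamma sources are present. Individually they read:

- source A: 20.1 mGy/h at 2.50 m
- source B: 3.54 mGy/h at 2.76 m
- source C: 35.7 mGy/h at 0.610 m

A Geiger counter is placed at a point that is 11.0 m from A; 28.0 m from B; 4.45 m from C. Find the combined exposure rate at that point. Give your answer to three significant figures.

By superposition, sum each source's inverse-square contribution:
A: 20.1 × (2.50/11.0)² = 1.038 mGy/h
B: 3.54 × (2.76/28.0)² = 0.03440 mGy/h
C: 35.7 × (0.610/4.45)² = 0.6708 mGy/h
Total = 1.038 + 0.03440 + 0.6708 = 1.743 mGy/h.

1.74 mGy/h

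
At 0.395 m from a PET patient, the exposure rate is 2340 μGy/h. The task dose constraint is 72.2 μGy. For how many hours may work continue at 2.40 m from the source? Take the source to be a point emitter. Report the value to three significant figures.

1.14 h

Using I₁d₁² = I₂d₂², rate at 2.40 m:
2340 × (0.395/2.40)² = 2340 × 0.02709 = 63.39 μGy/h.
Stay time = 72.2 μGy ÷ 63.39 μGy/h = 1.139 h.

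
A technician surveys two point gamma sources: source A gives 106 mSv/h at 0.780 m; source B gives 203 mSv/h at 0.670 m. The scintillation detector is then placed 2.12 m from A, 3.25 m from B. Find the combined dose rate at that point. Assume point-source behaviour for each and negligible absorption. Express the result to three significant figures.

Each source contributes Iᵢ·(dᵢ/rᵢ)²; contributions add.
A: 106 × (0.780/2.12)² = 14.35 mSv/h
B: 203 × (0.670/3.25)² = 8.627 mSv/h
Total = 14.35 + 8.627 = 22.98 mSv/h.

23.0 mSv/h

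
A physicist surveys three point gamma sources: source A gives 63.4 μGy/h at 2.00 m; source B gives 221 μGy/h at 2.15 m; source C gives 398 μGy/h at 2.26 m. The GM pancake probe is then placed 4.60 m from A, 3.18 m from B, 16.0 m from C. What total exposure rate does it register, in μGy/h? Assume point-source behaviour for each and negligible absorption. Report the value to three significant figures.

By superposition, sum each source's inverse-square contribution:
A: 63.4 × (2.00/4.60)² = 11.98 μGy/h
B: 221 × (2.15/3.18)² = 101.0 μGy/h
C: 398 × (2.26/16.0)² = 7.941 μGy/h
Total = 11.98 + 101.0 + 7.941 = 120.9 μGy/h.

121 μGy/h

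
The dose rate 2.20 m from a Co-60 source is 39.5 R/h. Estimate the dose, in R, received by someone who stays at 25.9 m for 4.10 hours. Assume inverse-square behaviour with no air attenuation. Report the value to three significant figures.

Since intensity falls as 1/r², rate at 25.9 m:
(2.20/25.9)² = 0.007215, so 39.5 × 0.007215 = 0.2850 R/h.
Dose = rate × time = 0.2850 R/h × 4.100 h = 1.168 R.

1.17 R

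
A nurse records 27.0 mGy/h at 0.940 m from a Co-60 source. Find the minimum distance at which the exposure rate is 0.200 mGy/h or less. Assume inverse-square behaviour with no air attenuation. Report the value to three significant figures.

Using I₁d₁² = I₂d₂², d₂ = d₁·√(I₁/I₂).
I₁/I₂ = 27.0/0.200 = 135.0, so d₂ = 0.940 × √135.0 = 10.92 m.

10.9 m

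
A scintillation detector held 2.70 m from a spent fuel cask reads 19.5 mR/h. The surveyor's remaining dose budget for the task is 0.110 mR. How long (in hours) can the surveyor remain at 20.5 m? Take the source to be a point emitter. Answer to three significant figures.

Applying the 1/r² law, rate at 20.5 m:
19.5 × (2.70/20.5)² = 19.5 × 0.01735 = 0.3383 mR/h.
Stay time = 0.110 mR ÷ 0.3383 mR/h = 0.3252 h.

0.325 h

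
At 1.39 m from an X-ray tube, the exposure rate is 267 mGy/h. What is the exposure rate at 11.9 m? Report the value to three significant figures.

Using I₁d₁² = I₂d₂², the rate at 11.9 m is
(1.39/11.9)² = 0.01364, so 267 × 0.01364 = 3.642 mGy/h.

3.64 mGy/h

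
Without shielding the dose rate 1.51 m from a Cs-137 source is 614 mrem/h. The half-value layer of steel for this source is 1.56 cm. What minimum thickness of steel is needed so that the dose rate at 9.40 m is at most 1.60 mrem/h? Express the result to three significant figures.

5.16 cm

At 9.40 m, distance alone gives 614 × (1.51/9.40)² = 614 × 0.02580 = 15.84 mrem/h.
Further attenuation needed: 15.84/1.60 = 9.900.
n = log₂(9.900) = 3.307 half-value layers.
Thickness = 3.307 × 1.56 cm = 5.159 cm.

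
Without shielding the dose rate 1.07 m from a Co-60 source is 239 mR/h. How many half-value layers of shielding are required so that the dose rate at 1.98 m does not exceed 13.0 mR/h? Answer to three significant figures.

At 1.98 m, distance alone gives 239 × (1.07/1.98)² = 239 × 0.2920 = 69.79 mR/h.
Further attenuation needed: 69.79/13.0 = 5.368.
n = log₂(5.368) = 2.424 half-value layers.

2.42 half-value layers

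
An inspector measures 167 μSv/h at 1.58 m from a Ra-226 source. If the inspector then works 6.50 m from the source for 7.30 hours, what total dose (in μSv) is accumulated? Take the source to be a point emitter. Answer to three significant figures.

72.0 μSv

Applying the 1/r² law, rate at 6.50 m:
167 × (1.58/6.50)² = 167 × 0.05909 = 9.868 μSv/h.
Dose = rate × time = 9.868 μSv/h × 7.300 h = 72.04 μSv.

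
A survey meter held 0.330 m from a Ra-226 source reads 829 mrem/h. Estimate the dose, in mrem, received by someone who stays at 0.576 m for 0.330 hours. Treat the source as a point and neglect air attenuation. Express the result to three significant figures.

Using I₁d₁² = I₂d₂², rate at 0.576 m:
829 × (0.330/0.576)² = 829 × 0.3282 = 272.1 mrem/h.
Dose = rate × time = 272.1 mrem/h × 0.3300 h = 89.79 mrem.

89.8 mrem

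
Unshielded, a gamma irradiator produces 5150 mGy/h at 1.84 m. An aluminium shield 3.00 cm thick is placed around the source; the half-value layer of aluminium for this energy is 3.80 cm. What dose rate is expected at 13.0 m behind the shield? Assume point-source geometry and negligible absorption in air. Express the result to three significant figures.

59.7 mGy/h

Distance alone: (1.84/13.0)² = 0.02003, so 5150 × 0.02003 = 103.2 mGy/h.
Shield: 3.00/3.80 = 0.7895 half-value layers → attenuation 2^(−0.7895) = 0.5785.
Combined: 103.2 × 0.5785 = 59.70 mGy/h.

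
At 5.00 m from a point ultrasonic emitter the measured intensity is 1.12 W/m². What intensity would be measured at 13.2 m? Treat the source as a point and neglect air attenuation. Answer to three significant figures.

Applying the 1/r² law, scaling from 5.00 m to 13.2 m:
(5.00/13.2)² = 0.1435, so 1.12 × 0.1435 = 0.1607 W/m².

0.161 W/m²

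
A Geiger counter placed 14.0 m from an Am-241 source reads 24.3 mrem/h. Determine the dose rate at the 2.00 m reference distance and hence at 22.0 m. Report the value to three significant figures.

Applying the 1/r² law,
At 2.00 m: 24.3 × (14.0/2.00)² = 24.3 × 49.00 = 1191 mrem/h
At 22.0 m: 1191 × (2.00/22.0)² = 1191 × 0.008264 = 9.842 mrem/h.

1190 mrem/h; 9.84 mrem/h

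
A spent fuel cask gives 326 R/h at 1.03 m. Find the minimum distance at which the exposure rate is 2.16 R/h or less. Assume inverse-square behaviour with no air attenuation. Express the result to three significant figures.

Since intensity falls as 1/r², d₂ = d₁·√(I₁/I₂).
I₁/I₂ = 326/2.16 = 150.9, so d₂ = 1.03 × √150.9 = 12.65 m.

12.7 m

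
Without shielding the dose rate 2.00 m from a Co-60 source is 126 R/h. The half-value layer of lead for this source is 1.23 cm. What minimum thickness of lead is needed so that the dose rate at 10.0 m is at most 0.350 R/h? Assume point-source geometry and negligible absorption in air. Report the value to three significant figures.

At 10.0 m, distance alone gives 126 × (2.00/10.0)² = 126 × 0.04000 = 5.040 R/h.
Further attenuation needed: 5.040/0.350 = 14.40.
n = log₂(14.40) = 3.848 half-value layers.
Thickness = 3.848 × 1.23 cm = 4.733 cm.

4.73 cm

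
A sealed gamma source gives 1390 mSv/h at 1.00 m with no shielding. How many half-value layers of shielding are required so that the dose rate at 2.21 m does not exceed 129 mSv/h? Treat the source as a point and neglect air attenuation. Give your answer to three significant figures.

1.14 half-value layers

At 2.21 m, distance alone gives (1.00/2.21)² = 0.2047, so 1390 × 0.2047 = 284.5 mSv/h.
Further attenuation needed: 284.5/129 = 2.205.
n = log₂(2.205) = 1.141 half-value layers.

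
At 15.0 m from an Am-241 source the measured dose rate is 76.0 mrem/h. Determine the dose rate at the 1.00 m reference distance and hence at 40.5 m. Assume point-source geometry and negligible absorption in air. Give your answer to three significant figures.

Using I₁d₁² = I₂d₂²,
At 1.00 m: (15.0/1.00)² = 225.0, so 76.0 × 225.0 = 17100 mrem/h
At 40.5 m: 17100 × (1.00/40.5)² = 17100 × 0.0006097 = 10.43 mrem/h.

17100 mrem/h; 10.4 mrem/h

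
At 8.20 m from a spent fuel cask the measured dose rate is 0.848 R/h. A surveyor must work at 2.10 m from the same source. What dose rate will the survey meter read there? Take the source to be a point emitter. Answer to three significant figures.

Applying the 1/r² law, scaling from 8.20 m to 2.10 m:
(8.20/2.10)² = 15.25, so 0.848 × 15.25 = 12.93 R/h.

12.9 R/h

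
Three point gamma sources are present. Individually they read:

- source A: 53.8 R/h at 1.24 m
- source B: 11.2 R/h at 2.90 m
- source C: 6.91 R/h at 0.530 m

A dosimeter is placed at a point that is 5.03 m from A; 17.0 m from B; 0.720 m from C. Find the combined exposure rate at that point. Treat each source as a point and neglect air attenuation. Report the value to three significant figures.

7.34 R/h

Each source contributes Iᵢ·(dᵢ/rᵢ)²; contributions add.
A: 53.8 × (1.24/5.03)² = 3.270 R/h
B: 11.2 × (2.90/17.0)² = 0.3259 R/h
C: 6.91 × (0.530/0.720)² = 3.744 R/h
Total = 3.270 + 0.3259 + 3.744 = 7.340 R/h.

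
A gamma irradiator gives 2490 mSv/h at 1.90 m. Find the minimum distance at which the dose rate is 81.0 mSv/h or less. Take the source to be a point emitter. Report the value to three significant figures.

Intensity scales as (d₁/d₂)², so d₂ = d₁·√(I₁/I₂).
I₁/I₂ = 2490/81.0 = 30.74, so d₂ = 1.90 × √30.74 = 10.53 m.

10.5 m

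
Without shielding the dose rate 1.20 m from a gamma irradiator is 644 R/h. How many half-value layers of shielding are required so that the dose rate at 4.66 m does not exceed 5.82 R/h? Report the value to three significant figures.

At 4.66 m, distance alone gives 644 × (1.20/4.66)² = 644 × 0.06631 = 42.70 R/h.
Further attenuation needed: 42.70/5.82 = 7.337.
n = log₂(7.337) = 2.875 half-value layers.

2.88 half-value layers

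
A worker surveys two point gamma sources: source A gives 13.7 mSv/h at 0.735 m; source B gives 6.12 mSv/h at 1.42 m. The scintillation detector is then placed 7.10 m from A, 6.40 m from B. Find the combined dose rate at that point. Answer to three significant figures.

By superposition, sum each source's inverse-square contribution:
A: 13.7 × (0.735/7.10)² = 0.1468 mSv/h
B: 6.12 × (1.42/6.40)² = 0.3013 mSv/h
Total = 0.1468 + 0.3013 = 0.4481 mSv/h.

0.448 mSv/h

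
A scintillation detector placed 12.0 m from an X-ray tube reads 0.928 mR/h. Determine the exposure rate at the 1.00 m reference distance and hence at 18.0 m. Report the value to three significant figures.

134 mR/h; 0.412 mR/h

Intensity scales as (d₁/d₂)², so
At 1.00 m: 0.928 × (12.0/1.00)² = 0.928 × 144.0 = 133.6 mR/h
At 18.0 m: 133.6 × (1.00/18.0)² = 133.6 × 0.003086 = 0.4123 mR/h.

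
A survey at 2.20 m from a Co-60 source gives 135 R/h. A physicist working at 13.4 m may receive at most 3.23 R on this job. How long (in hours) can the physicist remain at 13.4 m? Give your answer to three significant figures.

0.888 h

Since intensity falls as 1/r², rate at 13.4 m:
135 × (2.20/13.4)² = 135 × 0.02695 = 3.638 R/h.
Stay time = 3.23 R ÷ 3.638 R/h = 0.8879 h.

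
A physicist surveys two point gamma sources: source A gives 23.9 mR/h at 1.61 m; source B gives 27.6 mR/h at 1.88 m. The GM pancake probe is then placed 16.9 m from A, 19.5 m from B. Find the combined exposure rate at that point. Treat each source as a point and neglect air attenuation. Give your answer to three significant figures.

0.473 mR/h

By superposition, sum each source's inverse-square contribution:
A: 23.9 × (1.61/16.9)² = 0.2169 mR/h
B: 27.6 × (1.88/19.5)² = 0.2565 mR/h
Total = 0.2169 + 0.2565 = 0.4734 mR/h.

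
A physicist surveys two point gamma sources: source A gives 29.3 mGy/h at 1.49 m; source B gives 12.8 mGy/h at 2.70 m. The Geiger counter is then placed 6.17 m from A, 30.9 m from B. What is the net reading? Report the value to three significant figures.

By superposition, sum each source's inverse-square contribution:
A: 29.3 × (1.49/6.17)² = 1.709 mGy/h
B: 12.8 × (2.70/30.9)² = 0.09773 mGy/h
Total = 1.709 + 0.09773 = 1.807 mGy/h.

1.81 mGy/h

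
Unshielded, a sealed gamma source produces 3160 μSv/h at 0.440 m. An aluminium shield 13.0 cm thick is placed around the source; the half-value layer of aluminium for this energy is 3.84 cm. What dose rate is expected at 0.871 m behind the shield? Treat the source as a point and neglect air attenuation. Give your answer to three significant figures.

Distance alone: (0.440/0.871)² = 0.2552, so 3160 × 0.2552 = 806.4 μSv/h.
Shield: 13.0/3.84 = 3.385 half-value layers → attenuation 2^(−3.385) = 0.09572.
Combined: 806.4 × 0.09572 = 77.19 μSv/h.

77.2 μSv/h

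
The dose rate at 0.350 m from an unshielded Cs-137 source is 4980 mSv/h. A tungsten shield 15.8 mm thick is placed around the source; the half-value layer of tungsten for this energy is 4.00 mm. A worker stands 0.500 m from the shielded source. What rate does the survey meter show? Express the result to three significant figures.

158 mSv/h

Distance alone: 4980 × (0.350/0.500)² = 4980 × 0.4900 = 2440 mSv/h.
Shield: 15.8/4.00 = 3.950 half-value layers → attenuation 2^(−3.950) = 0.06470.
Combined: 2440 × 0.06470 = 157.9 mSv/h.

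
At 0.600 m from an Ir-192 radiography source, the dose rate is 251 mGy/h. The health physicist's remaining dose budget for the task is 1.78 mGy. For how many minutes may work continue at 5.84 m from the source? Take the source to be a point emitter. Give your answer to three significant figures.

Intensity scales as (d₁/d₂)², so rate at 5.84 m:
(0.600/5.84)² = 0.01056, so 251 × 0.01056 = 2.651 mGy/h.
Stay time = 1.78 mGy ÷ 2.651 mGy/h = 0.6714 h = 40.28 min.

40.3 min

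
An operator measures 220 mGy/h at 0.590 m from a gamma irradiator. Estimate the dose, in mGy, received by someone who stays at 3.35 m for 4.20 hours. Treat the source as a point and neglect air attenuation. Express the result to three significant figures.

28.7 mGy

Intensity scales as (d₁/d₂)², so rate at 3.35 m:
(0.590/3.35)² = 0.03102, so 220 × 0.03102 = 6.824 mGy/h.
Dose = rate × time = 6.824 mGy/h × 4.200 h = 28.66 mGy.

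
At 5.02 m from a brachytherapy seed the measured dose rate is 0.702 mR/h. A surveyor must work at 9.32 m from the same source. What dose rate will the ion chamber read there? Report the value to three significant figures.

0.204 mR/h

Intensity scales as (d₁/d₂)², so scaling from 5.02 m to 9.32 m:
0.702 × (5.02/9.32)² = 0.702 × 0.2901 = 0.2037 mR/h.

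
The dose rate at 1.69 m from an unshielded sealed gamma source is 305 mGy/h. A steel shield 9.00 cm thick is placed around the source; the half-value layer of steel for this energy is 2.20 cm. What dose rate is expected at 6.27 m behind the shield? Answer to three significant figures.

Distance alone: (1.69/6.27)² = 0.07265, so 305 × 0.07265 = 22.16 mGy/h.
Shield: 9.00/2.20 = 4.091 half-value layers → attenuation 2^(−4.091) = 0.05868.
Combined: 22.16 × 0.05868 = 1.300 mGy/h.

1.30 mGy/h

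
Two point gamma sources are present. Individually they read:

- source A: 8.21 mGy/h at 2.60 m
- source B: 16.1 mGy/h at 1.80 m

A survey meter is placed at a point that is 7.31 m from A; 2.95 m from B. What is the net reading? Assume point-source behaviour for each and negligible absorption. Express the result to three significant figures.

7.03 mGy/h

Each source contributes Iᵢ·(dᵢ/rᵢ)²; contributions add.
A: 8.21 × (2.60/7.31)² = 1.039 mGy/h
B: 16.1 × (1.80/2.95)² = 5.994 mGy/h
Total = 1.039 + 5.994 = 7.033 mGy/h.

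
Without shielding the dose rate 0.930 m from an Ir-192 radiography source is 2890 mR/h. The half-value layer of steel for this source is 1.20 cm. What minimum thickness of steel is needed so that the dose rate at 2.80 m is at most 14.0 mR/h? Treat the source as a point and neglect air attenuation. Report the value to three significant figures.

5.41 cm

At 2.80 m, distance alone gives 2890 × (0.930/2.80)² = 2890 × 0.1103 = 318.8 mR/h.
Further attenuation needed: 318.8/14.0 = 22.77.
n = log₂(22.77) = 4.509 half-value layers.
Thickness = 4.509 × 1.20 cm = 5.411 cm.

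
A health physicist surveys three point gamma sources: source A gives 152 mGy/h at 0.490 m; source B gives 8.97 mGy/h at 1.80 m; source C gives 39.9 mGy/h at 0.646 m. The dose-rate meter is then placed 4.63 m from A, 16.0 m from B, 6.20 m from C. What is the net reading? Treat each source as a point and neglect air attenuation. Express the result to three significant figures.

By superposition, sum each source's inverse-square contribution:
A: 152 × (0.490/4.63)² = 1.702 mGy/h
B: 8.97 × (1.80/16.0)² = 0.1135 mGy/h
C: 39.9 × (0.646/6.20)² = 0.4332 mGy/h
Total = 1.702 + 0.1135 + 0.4332 = 2.249 mGy/h.

2.25 mGy/h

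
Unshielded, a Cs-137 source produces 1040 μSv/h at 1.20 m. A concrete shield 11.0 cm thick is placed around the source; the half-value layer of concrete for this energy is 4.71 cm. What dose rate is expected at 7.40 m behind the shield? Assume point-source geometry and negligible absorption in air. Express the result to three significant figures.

Distance alone: 1040 × (1.20/7.40)² = 1040 × 0.02630 = 27.35 μSv/h.
Shield: 11.0/4.71 = 2.335 half-value layers → attenuation 2^(−2.335) = 0.1982.
Combined: 27.35 × 0.1982 = 5.421 μSv/h.

5.42 μSv/h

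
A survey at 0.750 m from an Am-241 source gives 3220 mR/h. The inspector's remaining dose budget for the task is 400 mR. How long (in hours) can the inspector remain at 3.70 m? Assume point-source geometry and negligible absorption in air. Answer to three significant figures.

3.02 h

Using I₁d₁² = I₂d₂², rate at 3.70 m:
3220 × (0.750/3.70)² = 3220 × 0.04109 = 132.3 mR/h.
Stay time = 400 mR ÷ 132.3 mR/h = 3.023 h.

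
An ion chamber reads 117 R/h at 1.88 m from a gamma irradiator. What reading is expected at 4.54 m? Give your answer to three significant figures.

20.1 R/h

Since intensity falls as 1/r², the rate at 4.54 m is
(1.88/4.54)² = 0.1715, so 117 × 0.1715 = 20.07 R/h.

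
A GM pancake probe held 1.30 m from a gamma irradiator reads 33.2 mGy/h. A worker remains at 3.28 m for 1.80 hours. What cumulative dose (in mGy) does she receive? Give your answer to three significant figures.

9.39 mGy

Using I₁d₁² = I₂d₂², rate at 3.28 m:
(1.30/3.28)² = 0.1571, so 33.2 × 0.1571 = 5.216 mGy/h.
Dose = rate × time = 5.216 mGy/h × 1.800 h = 9.389 mGy.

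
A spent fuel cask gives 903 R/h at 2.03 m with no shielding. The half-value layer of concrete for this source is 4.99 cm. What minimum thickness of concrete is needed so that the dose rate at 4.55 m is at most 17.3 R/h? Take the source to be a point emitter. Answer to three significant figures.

16.9 cm

At 4.55 m, distance alone gives 903 × (2.03/4.55)² = 903 × 0.1991 = 179.8 R/h.
Further attenuation needed: 179.8/17.3 = 10.39.
n = log₂(10.39) = 3.377 half-value layers.
Thickness = 3.377 × 4.99 cm = 16.85 cm.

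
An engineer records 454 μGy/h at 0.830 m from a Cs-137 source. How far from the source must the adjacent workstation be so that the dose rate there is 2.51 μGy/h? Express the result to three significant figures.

Since intensity falls as 1/r², d₂ = d₁·√(I₁/I₂).
I₁/I₂ = 454/2.51 = 180.9, so d₂ = 0.830 × √180.9 = 11.16 m.

11.2 m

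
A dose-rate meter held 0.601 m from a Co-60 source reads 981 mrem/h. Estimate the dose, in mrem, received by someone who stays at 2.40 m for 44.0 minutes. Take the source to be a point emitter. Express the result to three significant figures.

Applying the 1/r² law, rate at 2.40 m:
981 × (0.601/2.40)² = 981 × 0.06271 = 61.52 mrem/h.
Dose = rate × time = 61.52 mrem/h × 0.7333 h = 45.11 mrem.

45.1 mrem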